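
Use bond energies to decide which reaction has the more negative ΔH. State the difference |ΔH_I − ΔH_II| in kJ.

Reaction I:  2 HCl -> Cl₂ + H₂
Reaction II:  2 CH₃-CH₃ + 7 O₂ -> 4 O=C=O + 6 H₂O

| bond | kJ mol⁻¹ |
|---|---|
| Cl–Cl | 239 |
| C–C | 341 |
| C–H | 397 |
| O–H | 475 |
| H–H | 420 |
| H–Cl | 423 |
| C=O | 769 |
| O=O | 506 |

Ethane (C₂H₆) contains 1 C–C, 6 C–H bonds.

Reaction II, by 3051 kJ

Reaction I:
  Bonds broken (reactants):
    H–Cl: 2 × 423 = 846
    Σ(broken) = 846 kJ
  Bonds formed (products):
    Cl–Cl: 1 × 239 = 239
    H–H: 1 × 420 = 420
    Σ(formed) = 659 kJ
  ΔH_I = 846 − 659 = +187 kJ
Reaction II:
  Bonds broken (reactants):
    C–C: 2 × 341 = 682
    C–H: 12 × 397 = 4764
    O=O: 7 × 506 = 3542
    Σ(broken) = 8988 kJ
  Bonds formed (products):
    C=O: 8 × 769 = 6152
    O–H: 12 × 475 = 5700
    Σ(formed) = 11852 kJ
  ΔH_II = 8988 − 11852 = −2864 kJ
ΔH_I − ΔH_II = +3051 kJ, so reaction II has the more negative ΔH; |ΔH_I − ΔH_II| = 3051 kJ.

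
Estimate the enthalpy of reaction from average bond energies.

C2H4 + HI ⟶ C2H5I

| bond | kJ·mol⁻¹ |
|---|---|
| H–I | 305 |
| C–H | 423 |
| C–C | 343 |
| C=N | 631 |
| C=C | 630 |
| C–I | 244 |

Bonds broken (reactants):
  C–H: 4 × 423 = 1692
  C=C: 1 × 630 = 630
  H–I: 1 × 305 = 305
  Σ(broken) = 2627 kJ
Bonds formed (products):
  C–C: 1 × 343 = 343
  C–H: 5 × 423 = 2115
  C–I: 1 × 244 = 244
  Σ(formed) = 2702 kJ
ΔH = Σ(broken) − Σ(formed) = 2627 − 2702 = −75 kJ

ΔH ≈ −75 kJ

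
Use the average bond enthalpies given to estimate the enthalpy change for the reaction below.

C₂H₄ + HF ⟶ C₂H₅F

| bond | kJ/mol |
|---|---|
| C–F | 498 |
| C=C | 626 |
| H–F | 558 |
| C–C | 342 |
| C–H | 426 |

Bonds broken (reactants):
  C–H: 4 × 426 = 1704
  C=C: 1 × 626 = 626
  H–F: 1 × 558 = 558
  Σ(broken) = 2888 kJ
Bonds formed (products):
  C–C: 1 × 342 = 342
  C–F: 1 × 498 = 498
  C–H: 5 × 426 = 2130
  Σ(formed) = 2970 kJ
ΔH = Σ(broken) − Σ(formed) = 2888 − 2970 = −82 kJ

ΔH ≈ −82 kJ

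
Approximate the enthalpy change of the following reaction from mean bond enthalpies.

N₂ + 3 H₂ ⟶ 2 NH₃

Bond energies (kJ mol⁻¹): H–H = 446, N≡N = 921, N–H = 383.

Bonds broken (reactants):
  H–H: 3 × 446 = 1338
  N≡N: 1 × 921 = 921
  Σ(broken) = 2259 kJ
Bonds formed (products):
  N–H: 6 × 383 = 2298
  Σ(formed) = 2298 kJ
ΔH = Σ(broken) − Σ(formed) = 2259 − 2298 = −39 kJ

ΔH ≈ −39 kJ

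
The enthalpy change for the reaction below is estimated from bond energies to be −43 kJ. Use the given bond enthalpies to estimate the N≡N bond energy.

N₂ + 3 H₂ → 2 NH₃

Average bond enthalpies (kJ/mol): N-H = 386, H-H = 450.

Let D be the N≡N bond energy.
Σ(broken) = 3×450 + 1×D = 1350 + D
Σ(formed) = 6×386 = 2316
ΔH = Σ(broken) − Σ(formed) = (1350 + D) − (2316) = −966 + D
Setting this equal to −43 kJ gives D = 923 kJ/mol.

D(N≡N) ≈ 923 kJ/mol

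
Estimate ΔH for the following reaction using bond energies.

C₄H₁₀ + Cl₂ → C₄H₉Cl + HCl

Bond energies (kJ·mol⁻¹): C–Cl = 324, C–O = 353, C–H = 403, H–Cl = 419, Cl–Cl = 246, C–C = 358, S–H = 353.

ΔH ≈ −94 kJ

Bonds broken (reactants):
  C–C: 3 × 358 = 1074
  C–H: 10 × 403 = 4030
  Cl–Cl: 1 × 246 = 246
  Σ(broken) = 5350 kJ
Bonds formed (products):
  C–C: 3 × 358 = 1074
  C–Cl: 1 × 324 = 324
  C–H: 9 × 403 = 3627
  H–Cl: 1 × 419 = 419
  Σ(formed) = 5444 kJ
ΔH = Σ(broken) − Σ(formed) = 5350 − 5444 = −94 kJ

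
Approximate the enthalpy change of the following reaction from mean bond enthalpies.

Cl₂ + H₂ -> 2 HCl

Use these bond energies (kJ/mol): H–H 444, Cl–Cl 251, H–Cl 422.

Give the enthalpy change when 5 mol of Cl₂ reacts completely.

Bonds broken (reactants):
  Cl–Cl: 1 × 251 = 251
  H–H: 1 × 444 = 444
  Σ(broken) = 695 kJ
Bonds formed (products):
  H–Cl: 2 × 422 = 844
  Σ(formed) = 844 kJ
ΔH = Σ(broken) − Σ(formed) = 695 − 844 = −149 kJ
For 5× the reaction as written: 5 × (−149) = −745 kJ

ΔH = −745 kJ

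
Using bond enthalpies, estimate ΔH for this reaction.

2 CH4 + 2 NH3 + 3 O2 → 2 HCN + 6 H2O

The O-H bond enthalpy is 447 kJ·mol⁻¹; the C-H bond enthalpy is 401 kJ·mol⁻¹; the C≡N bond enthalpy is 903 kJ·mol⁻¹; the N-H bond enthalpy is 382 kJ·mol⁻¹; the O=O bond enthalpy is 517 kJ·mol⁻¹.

ΔH ≈ −921 kJ

Bonds broken (reactants):
  C-H: 8 × 401 = 3208
  N-H: 6 × 382 = 2292
  O=O: 3 × 517 = 1551
  Σ(broken) = 7051 kJ
Bonds formed (products):
  C≡N: 2 × 903 = 1806
  C-H: 2 × 401 = 802
  O-H: 12 × 447 = 5364
  Σ(formed) = 7972 kJ
ΔH = Σ(broken) − Σ(formed) = 7051 − 7972 = −921 kJ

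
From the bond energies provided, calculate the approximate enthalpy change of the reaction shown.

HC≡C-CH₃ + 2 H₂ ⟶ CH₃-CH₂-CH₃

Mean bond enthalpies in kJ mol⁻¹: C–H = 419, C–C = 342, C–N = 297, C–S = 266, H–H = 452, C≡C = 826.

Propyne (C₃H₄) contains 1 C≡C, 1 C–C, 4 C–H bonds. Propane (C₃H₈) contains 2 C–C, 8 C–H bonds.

ΔH ≈ −288 kJ

Bonds broken (reactants):
  C≡C: 1 × 826 = 826
  C–C: 1 × 342 = 342
  C–H: 4 × 419 = 1676
  H–H: 2 × 452 = 904
  Σ(broken) = 3748 kJ
Bonds formed (products):
  C–C: 2 × 342 = 684
  C–H: 8 × 419 = 3352
  Σ(formed) = 4036 kJ
ΔH = Σ(broken) − Σ(formed) = 3748 − 4036 = −288 kJ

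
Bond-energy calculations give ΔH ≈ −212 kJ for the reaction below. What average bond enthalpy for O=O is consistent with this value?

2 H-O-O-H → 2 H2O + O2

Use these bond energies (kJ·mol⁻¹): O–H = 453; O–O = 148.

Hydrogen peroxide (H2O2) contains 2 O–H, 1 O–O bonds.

Let D be the O=O bond energy.
Σ(broken) = 4×453 + 2×148 = 2108
Σ(formed) = 4×453 + 1×D = 1812 + D
ΔH = Σ(broken) − Σ(formed) = (2108) − (1812 + D) = +296 − D
Setting this equal to −212 kJ gives D = 508 kJ/mol.

D(O=O) ≈ 508 kJ/mol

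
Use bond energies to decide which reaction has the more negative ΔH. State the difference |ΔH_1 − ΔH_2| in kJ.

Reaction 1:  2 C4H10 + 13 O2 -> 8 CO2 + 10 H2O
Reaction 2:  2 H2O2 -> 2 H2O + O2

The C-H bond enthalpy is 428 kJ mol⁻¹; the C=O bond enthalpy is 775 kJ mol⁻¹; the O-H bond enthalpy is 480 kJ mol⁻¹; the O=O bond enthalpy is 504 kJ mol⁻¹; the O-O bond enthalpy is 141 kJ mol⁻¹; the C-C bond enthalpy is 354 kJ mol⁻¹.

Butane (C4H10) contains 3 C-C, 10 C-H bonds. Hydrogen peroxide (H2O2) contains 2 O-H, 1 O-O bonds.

Reaction 1, by 4542 kJ

Reaction 1:
  Bonds broken (reactants):
    C-C: 6 × 354 = 2124
    C-H: 20 × 428 = 8560
    O=O: 13 × 504 = 6552
    Σ(broken) = 17236 kJ
  Bonds formed (products):
    C=O: 16 × 775 = 12400
    O-H: 20 × 480 = 9600
    Σ(formed) = 22000 kJ
  ΔH_1 = 17236 − 22000 = −4764 kJ
Reaction 2:
  Bonds broken (reactants):
    O-H: 4 × 480 = 1920
    O-O: 2 × 141 = 282
    Σ(broken) = 2202 kJ
  Bonds formed (products):
    O-H: 4 × 480 = 1920
    O=O: 1 × 504 = 504
    Σ(formed) = 2424 kJ
  ΔH_2 = 2202 − 2424 = −222 kJ
ΔH_1 − ΔH_2 = −4542 kJ, so reaction 1 has the more negative ΔH; |ΔH_1 − ΔH_2| = 4542 kJ.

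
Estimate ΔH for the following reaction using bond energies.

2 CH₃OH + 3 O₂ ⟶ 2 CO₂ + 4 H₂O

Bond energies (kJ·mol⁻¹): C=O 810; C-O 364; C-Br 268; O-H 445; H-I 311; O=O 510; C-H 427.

Bonds broken (reactants):
  C-H: 6 × 427 = 2562
  C-O: 2 × 364 = 728
  O-H: 2 × 445 = 890
  O=O: 3 × 510 = 1530
  Σ(broken) = 5710 kJ
Bonds formed (products):
  C=O: 4 × 810 = 3240
  O-H: 8 × 445 = 3560
  Σ(formed) = 6800 kJ
ΔH = Σ(broken) − Σ(formed) = 5710 − 6800 = −1090 kJ

ΔH ≈ −1090 kJ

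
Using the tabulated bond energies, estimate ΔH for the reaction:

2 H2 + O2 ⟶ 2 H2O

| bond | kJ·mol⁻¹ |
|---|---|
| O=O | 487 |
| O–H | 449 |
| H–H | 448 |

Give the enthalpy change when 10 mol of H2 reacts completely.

ΔH = −2065 kJ

Bonds broken (reactants):
  H–H: 2 × 448 = 896
  O=O: 1 × 487 = 487
  Σ(broken) = 1383 kJ
Bonds formed (products):
  O–H: 4 × 449 = 1796
  Σ(formed) = 1796 kJ
ΔH = Σ(broken) − Σ(formed) = 1383 − 1796 = −413 kJ
For 5× the reaction as written: 5 × (−413) = −2065 kJ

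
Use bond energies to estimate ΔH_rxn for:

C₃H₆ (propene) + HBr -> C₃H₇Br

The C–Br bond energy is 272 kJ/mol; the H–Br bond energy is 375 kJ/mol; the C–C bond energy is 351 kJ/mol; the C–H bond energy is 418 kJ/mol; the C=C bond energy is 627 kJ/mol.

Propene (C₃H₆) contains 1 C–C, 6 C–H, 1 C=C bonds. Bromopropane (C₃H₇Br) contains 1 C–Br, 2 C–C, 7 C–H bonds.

Bonds broken (reactants):
  C–C: 1 × 351 = 351
  C–H: 6 × 418 = 2508
  C=C: 1 × 627 = 627
  H–Br: 1 × 375 = 375
  Σ(broken) = 3861 kJ
Bonds formed (products):
  C–Br: 1 × 272 = 272
  C–C: 2 × 351 = 702
  C–H: 7 × 418 = 2926
  Σ(formed) = 3900 kJ
ΔH = Σ(broken) − Σ(formed) = 3861 − 3900 = −39 kJ

ΔH ≈ −39 kJ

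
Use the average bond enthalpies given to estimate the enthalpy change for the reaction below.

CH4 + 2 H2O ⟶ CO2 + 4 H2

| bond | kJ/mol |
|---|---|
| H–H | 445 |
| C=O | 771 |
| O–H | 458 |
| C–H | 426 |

Bonds broken (reactants):
  C–H: 4 × 426 = 1704
  O–H: 4 × 458 = 1832
  Σ(broken) = 3536 kJ
Bonds formed (products):
  C=O: 2 × 771 = 1542
  H–H: 4 × 445 = 1780
  Σ(formed) = 3322 kJ
ΔH = Σ(broken) − Σ(formed) = 3536 − 3322 = +214 kJ

ΔH ≈ +214 kJ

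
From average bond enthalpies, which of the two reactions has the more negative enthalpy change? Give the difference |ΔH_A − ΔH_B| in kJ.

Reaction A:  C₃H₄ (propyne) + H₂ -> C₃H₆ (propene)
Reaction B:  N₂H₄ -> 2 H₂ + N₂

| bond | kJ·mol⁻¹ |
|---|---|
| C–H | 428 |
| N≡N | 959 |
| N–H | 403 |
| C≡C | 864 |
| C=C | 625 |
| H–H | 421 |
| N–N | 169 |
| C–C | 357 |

Reaction A:
  Bonds broken (reactants):
    C≡C: 1 × 864 = 864
    C–C: 1 × 357 = 357
    C–H: 4 × 428 = 1712
    H–H: 1 × 421 = 421
    Σ(broken) = 3354 kJ
  Bonds formed (products):
    C–C: 1 × 357 = 357
    C–H: 6 × 428 = 2568
    C=C: 1 × 625 = 625
    Σ(formed) = 3550 kJ
  ΔH_A = 3354 − 3550 = −196 kJ
Reaction B:
  Bonds broken (reactants):
    N–H: 4 × 403 = 1612
    N–N: 1 × 169 = 169
    Σ(broken) = 1781 kJ
  Bonds formed (products):
    H–H: 2 × 421 = 842
    N≡N: 1 × 959 = 959
    Σ(formed) = 1801 kJ
  ΔH_B = 1781 − 1801 = −20 kJ
ΔH_A − ΔH_B = −176 kJ, so reaction A has the more negative ΔH; |ΔH_A − ΔH_B| = 176 kJ.

Reaction A, by 176 kJ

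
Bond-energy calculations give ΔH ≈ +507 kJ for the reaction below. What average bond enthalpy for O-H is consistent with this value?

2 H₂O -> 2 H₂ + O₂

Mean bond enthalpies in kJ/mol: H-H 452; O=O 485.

D(O-H) ≈ 474 kJ/mol

Let D be the O-H bond energy.
Σ(broken) = 4×D = 4D
Σ(formed) = 2×452 + 1×485 = 1389
ΔH = Σ(broken) − Σ(formed) = (4D) − (1389) = −1389 + 4D
Setting this equal to +507 kJ gives 4D = 1896, so D = 474 kJ/mol.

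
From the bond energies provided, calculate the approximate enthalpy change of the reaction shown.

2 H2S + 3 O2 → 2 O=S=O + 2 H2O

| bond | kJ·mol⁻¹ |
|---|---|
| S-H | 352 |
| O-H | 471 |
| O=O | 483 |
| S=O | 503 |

Bonds broken (reactants):
  O=O: 3 × 483 = 1449
  S-H: 4 × 352 = 1408
  Σ(broken) = 2857 kJ
Bonds formed (products):
  O-H: 4 × 471 = 1884
  S=O: 4 × 503 = 2012
  Σ(formed) = 3896 kJ
ΔH = Σ(broken) − Σ(formed) = 2857 − 3896 = −1039 kJ

ΔH ≈ −1039 kJ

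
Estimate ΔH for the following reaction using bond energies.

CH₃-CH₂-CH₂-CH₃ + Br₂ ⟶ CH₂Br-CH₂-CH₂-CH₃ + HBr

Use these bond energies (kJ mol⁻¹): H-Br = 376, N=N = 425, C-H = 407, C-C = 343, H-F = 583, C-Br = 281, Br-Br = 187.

Bonds broken (reactants):
  Br-Br: 1 × 187 = 187
  C-C: 3 × 343 = 1029
  C-H: 10 × 407 = 4070
  Σ(broken) = 5286 kJ
Bonds formed (products):
  C-Br: 1 × 281 = 281
  C-C: 3 × 343 = 1029
  C-H: 9 × 407 = 3663
  H-Br: 1 × 376 = 376
  Σ(formed) = 5349 kJ
ΔH = Σ(broken) − Σ(formed) = 5286 − 5349 = −63 kJ

ΔH ≈ −63 kJ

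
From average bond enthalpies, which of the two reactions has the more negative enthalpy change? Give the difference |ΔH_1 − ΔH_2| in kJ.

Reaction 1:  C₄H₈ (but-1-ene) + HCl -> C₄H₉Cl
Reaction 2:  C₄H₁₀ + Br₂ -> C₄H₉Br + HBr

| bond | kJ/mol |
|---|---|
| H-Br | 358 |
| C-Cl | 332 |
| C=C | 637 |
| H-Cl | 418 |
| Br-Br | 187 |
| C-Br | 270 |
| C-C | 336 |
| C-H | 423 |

Reaction 1:
  Bonds broken (reactants):
    C-C: 2 × 336 = 672
    C-H: 8 × 423 = 3384
    C=C: 1 × 637 = 637
    H-Cl: 1 × 418 = 418
    Σ(broken) = 5111 kJ
  Bonds formed (products):
    C-C: 3 × 336 = 1008
    C-Cl: 1 × 332 = 332
    C-H: 9 × 423 = 3807
    Σ(formed) = 5147 kJ
  ΔH_1 = 5111 − 5147 = −36 kJ
Reaction 2:
  Bonds broken (reactants):
    Br-Br: 1 × 187 = 187
    C-C: 3 × 336 = 1008
    C-H: 10 × 423 = 4230
    Σ(broken) = 5425 kJ
  Bonds formed (products):
    C-Br: 1 × 270 = 270
    C-C: 3 × 336 = 1008
    C-H: 9 × 423 = 3807
    H-Br: 1 × 358 = 358
    Σ(formed) = 5443 kJ
  ΔH_2 = 5425 − 5443 = −18 kJ
ΔH_1 − ΔH_2 = −18 kJ, so reaction 1 has the more negative ΔH; |ΔH_1 − ΔH_2| = 18 kJ.

Reaction 1, by 18 kJ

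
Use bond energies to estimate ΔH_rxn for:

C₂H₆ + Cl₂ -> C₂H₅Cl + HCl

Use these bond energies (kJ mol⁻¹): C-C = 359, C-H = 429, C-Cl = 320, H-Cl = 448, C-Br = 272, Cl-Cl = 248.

ΔH ≈ −91 kJ

Bonds broken (reactants):
  C-C: 1 × 359 = 359
  C-H: 6 × 429 = 2574
  Cl-Cl: 1 × 248 = 248
  Σ(broken) = 3181 kJ
Bonds formed (products):
  C-C: 1 × 359 = 359
  C-Cl: 1 × 320 = 320
  C-H: 5 × 429 = 2145
  H-Cl: 1 × 448 = 448
  Σ(formed) = 3272 kJ
ΔH = Σ(broken) − Σ(formed) = 3181 − 3272 = −91 kJ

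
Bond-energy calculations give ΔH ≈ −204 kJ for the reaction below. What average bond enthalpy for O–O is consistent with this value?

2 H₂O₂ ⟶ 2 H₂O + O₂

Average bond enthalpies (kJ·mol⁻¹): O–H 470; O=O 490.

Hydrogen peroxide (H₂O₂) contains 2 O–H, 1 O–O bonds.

D(O–O) ≈ 143 kJ/mol

Let D be the O–O bond energy.
Σ(broken) = 4×470 + 2×D = 1880 + 2D
Σ(formed) = 4×470 + 1×490 = 2370
ΔH = Σ(broken) − Σ(formed) = (1880 + 2D) − (2370) = −490 + 2D
Setting this equal to −204 kJ gives 2D = 286, so D = 143 kJ/mol.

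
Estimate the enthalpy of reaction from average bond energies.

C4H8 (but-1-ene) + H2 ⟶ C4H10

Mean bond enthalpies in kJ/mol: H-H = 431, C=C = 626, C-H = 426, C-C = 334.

ΔH ≈ −129 kJ

Bonds broken (reactants):
  C-C: 2 × 334 = 668
  C-H: 8 × 426 = 3408
  C=C: 1 × 626 = 626
  H-H: 1 × 431 = 431
  Σ(broken) = 5133 kJ
Bonds formed (products):
  C-C: 3 × 334 = 1002
  C-H: 10 × 426 = 4260
  Σ(formed) = 5262 kJ
ΔH = Σ(broken) − Σ(formed) = 5133 − 5262 = −129 kJ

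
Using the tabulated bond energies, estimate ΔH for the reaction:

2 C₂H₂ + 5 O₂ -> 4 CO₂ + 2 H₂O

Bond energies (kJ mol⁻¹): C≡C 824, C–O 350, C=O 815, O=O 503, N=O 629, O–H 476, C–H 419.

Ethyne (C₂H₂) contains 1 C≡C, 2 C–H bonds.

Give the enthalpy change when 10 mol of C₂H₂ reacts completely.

Bonds broken (reactants):
  C≡C: 2 × 824 = 1648
  C–H: 4 × 419 = 1676
  O=O: 5 × 503 = 2515
  Σ(broken) = 5839 kJ
Bonds formed (products):
  C=O: 8 × 815 = 6520
  O–H: 4 × 476 = 1904
  Σ(formed) = 8424 kJ
ΔH = Σ(broken) − Σ(formed) = 5839 − 8424 = −2585 kJ
For 5× the reaction as written: 5 × (−2585) = −12925 kJ

ΔH = −12925 kJ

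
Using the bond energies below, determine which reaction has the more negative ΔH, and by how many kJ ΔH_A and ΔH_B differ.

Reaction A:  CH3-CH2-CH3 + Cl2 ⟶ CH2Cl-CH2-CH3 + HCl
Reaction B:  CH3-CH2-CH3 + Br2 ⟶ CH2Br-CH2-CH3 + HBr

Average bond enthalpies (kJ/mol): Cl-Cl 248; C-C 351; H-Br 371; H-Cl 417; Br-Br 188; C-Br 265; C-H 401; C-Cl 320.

Reaction A, by 41 kJ

Reaction A:
  Bonds broken (reactants):
    C-C: 2 × 351 = 702
    C-H: 8 × 401 = 3208
    Cl-Cl: 1 × 248 = 248
    Σ(broken) = 4158 kJ
  Bonds formed (products):
    C-C: 2 × 351 = 702
    C-Cl: 1 × 320 = 320
    C-H: 7 × 401 = 2807
    H-Cl: 1 × 417 = 417
    Σ(formed) = 4246 kJ
  ΔH_A = 4158 − 4246 = −88 kJ
Reaction B:
  Bonds broken (reactants):
    Br-Br: 1 × 188 = 188
    C-C: 2 × 351 = 702
    C-H: 8 × 401 = 3208
    Σ(broken) = 4098 kJ
  Bonds formed (products):
    C-Br: 1 × 265 = 265
    C-C: 2 × 351 = 702
    C-H: 7 × 401 = 2807
    H-Br: 1 × 371 = 371
    Σ(formed) = 4145 kJ
  ΔH_B = 4098 − 4145 = −47 kJ
ΔH_A − ΔH_B = −41 kJ, so reaction A has the more negative ΔH; |ΔH_A − ΔH_B| = 41 kJ.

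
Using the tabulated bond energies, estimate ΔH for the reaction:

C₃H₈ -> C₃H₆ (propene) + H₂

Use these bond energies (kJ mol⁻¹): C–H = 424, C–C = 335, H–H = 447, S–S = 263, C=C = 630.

ΔH ≈ +106 kJ

Bonds broken (reactants):
  C–C: 2 × 335 = 670
  C–H: 8 × 424 = 3392
  Σ(broken) = 4062 kJ
Bonds formed (products):
  C–C: 1 × 335 = 335
  C–H: 6 × 424 = 2544
  C=C: 1 × 630 = 630
  H–H: 1 × 447 = 447
  Σ(formed) = 3956 kJ
ΔH = Σ(broken) − Σ(formed) = 4062 − 3956 = +106 kJ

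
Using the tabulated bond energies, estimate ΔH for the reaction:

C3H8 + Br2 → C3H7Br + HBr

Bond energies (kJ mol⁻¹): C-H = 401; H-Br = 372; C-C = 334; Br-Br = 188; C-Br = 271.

Bonds broken (reactants):
  Br-Br: 1 × 188 = 188
  C-C: 2 × 334 = 668
  C-H: 8 × 401 = 3208
  Σ(broken) = 4064 kJ
Bonds formed (products):
  C-Br: 1 × 271 = 271
  C-C: 2 × 334 = 668
  C-H: 7 × 401 = 2807
  H-Br: 1 × 372 = 372
  Σ(formed) = 4118 kJ
ΔH = Σ(broken) − Σ(formed) = 4064 − 4118 = −54 kJ

ΔH ≈ −54 kJ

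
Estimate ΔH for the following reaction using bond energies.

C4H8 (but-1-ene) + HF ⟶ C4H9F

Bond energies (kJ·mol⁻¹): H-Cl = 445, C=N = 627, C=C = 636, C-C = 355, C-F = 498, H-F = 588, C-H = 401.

Bonds broken (reactants):
  C-C: 2 × 355 = 710
  C-H: 8 × 401 = 3208
  C=C: 1 × 636 = 636
  H-F: 1 × 588 = 588
  Σ(broken) = 5142 kJ
Bonds formed (products):
  C-C: 3 × 355 = 1065
  C-F: 1 × 498 = 498
  C-H: 9 × 401 = 3609
  Σ(formed) = 5172 kJ
ΔH = Σ(broken) − Σ(formed) = 5142 − 5172 = −30 kJ

ΔH ≈ −30 kJ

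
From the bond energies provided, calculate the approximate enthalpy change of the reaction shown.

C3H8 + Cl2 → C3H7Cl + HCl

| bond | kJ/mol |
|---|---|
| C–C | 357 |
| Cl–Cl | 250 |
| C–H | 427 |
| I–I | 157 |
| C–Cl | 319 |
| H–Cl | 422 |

ΔH ≈ −64 kJ

Bonds broken (reactants):
  C–C: 2 × 357 = 714
  C–H: 8 × 427 = 3416
  Cl–Cl: 1 × 250 = 250
  Σ(broken) = 4380 kJ
Bonds formed (products):
  C–C: 2 × 357 = 714
  C–Cl: 1 × 319 = 319
  C–H: 7 × 427 = 2989
  H–Cl: 1 × 422 = 422
  Σ(formed) = 4444 kJ
ΔH = Σ(broken) − Σ(formed) = 4380 − 4444 = −64 kJ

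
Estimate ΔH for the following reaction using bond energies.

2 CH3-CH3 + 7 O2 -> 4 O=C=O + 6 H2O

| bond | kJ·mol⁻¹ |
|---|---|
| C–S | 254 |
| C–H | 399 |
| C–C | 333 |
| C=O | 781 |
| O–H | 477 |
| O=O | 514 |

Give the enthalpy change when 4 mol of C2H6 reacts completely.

Bonds broken (reactants):
  C–C: 2 × 333 = 666
  C–H: 12 × 399 = 4788
  O=O: 7 × 514 = 3598
  Σ(broken) = 9052 kJ
Bonds formed (products):
  C=O: 8 × 781 = 6248
  O–H: 12 × 477 = 5724
  Σ(formed) = 11972 kJ
ΔH = Σ(broken) − Σ(formed) = 9052 − 11972 = −2920 kJ
For 2× the reaction as written: 2 × (−2920) = −5840 kJ

ΔH = −5840 kJ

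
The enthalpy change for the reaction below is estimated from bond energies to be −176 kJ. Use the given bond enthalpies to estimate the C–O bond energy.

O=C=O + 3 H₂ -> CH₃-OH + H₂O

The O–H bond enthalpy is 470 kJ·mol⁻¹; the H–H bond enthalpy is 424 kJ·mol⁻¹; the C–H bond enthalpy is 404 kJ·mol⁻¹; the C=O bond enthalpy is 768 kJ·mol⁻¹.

D(C–O) ≈ 362 kJ/mol

Let D be the C–O bond energy.
Σ(broken) = 2×768 + 3×424 = 2808
Σ(formed) = 3×404 + 1×D + 3×470 = 2622 + D
ΔH = Σ(broken) − Σ(formed) = (2808) − (2622 + D) = +186 − D
Setting this equal to −176 kJ gives D = 362 kJ/mol.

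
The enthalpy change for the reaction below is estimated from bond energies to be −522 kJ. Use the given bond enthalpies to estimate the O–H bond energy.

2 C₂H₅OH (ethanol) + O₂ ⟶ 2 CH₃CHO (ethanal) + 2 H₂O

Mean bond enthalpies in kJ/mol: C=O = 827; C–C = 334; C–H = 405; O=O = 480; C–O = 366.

D(O–H) ≈ 445 kJ/mol

Let D be the O–H bond energy.
Σ(broken) = 2×334 + 10×405 + 2×366 + 2×D + 1×480 = 5930 + 2D
Σ(formed) = 2×334 + 8×405 + 2×827 + 4×D = 5562 + 4D
ΔH = Σ(broken) − Σ(formed) = (5930 + 2D) − (5562 + 4D) = +368 − 2D
Setting this equal to −522 kJ gives 2D = 890, so D = 445 kJ/mol.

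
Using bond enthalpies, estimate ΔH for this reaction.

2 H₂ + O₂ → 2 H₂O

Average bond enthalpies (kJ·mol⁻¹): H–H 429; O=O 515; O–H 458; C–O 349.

Bonds broken (reactants):
  H–H: 2 × 429 = 858
  O=O: 1 × 515 = 515
  Σ(broken) = 1373 kJ
Bonds formed (products):
  O–H: 4 × 458 = 1832
  Σ(formed) = 1832 kJ
ΔH = Σ(broken) − Σ(formed) = 1373 − 1832 = −459 kJ

ΔH ≈ −459 kJ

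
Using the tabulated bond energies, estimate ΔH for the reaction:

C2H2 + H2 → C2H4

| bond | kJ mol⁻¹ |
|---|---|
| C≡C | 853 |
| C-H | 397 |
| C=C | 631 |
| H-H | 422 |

Bonds broken (reactants):
  C≡C: 1 × 853 = 853
  C-H: 2 × 397 = 794
  H-H: 1 × 422 = 422
  Σ(broken) = 2069 kJ
Bonds formed (products):
  C-H: 4 × 397 = 1588
  C=C: 1 × 631 = 631
  Σ(formed) = 2219 kJ
ΔH = Σ(broken) − Σ(formed) = 2069 − 2219 = −150 kJ

ΔH ≈ −150 kJ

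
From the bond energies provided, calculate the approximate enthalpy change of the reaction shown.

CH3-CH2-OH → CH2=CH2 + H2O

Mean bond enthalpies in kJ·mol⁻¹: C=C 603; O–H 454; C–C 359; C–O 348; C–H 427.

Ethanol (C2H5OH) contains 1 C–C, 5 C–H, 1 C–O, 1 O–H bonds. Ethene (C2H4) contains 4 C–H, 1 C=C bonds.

ΔH ≈ +77 kJ

Bonds broken (reactants):
  C–C: 1 × 359 = 359
  C–H: 5 × 427 = 2135
  C–O: 1 × 348 = 348
  O–H: 1 × 454 = 454
  Σ(broken) = 3296 kJ
Bonds formed (products):
  C–H: 4 × 427 = 1708
  C=C: 1 × 603 = 603
  O–H: 2 × 454 = 908
  Σ(formed) = 3219 kJ
ΔH = Σ(broken) − Σ(formed) = 3296 − 3219 = +77 kJ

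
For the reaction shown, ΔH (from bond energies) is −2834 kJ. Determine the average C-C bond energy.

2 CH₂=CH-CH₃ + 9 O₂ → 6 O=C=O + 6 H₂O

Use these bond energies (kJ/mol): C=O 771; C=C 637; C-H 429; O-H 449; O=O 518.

Let D be the C-C bond energy.
Σ(broken) = 2×D + 12×429 + 2×637 + 9×518 = 11084 + 2D
Σ(formed) = 12×771 + 12×449 = 14640
ΔH = Σ(broken) − Σ(formed) = (11084 + 2D) − (14640) = −3556 + 2D
Setting this equal to −2834 kJ gives 2D = 722, so D = 361 kJ/mol.

D(C-C) ≈ 361 kJ/mol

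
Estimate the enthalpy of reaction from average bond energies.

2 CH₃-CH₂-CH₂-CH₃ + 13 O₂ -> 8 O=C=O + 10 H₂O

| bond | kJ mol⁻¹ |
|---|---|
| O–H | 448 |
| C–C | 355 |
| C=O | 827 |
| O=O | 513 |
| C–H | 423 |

ΔH ≈ −4933 kJ

Bonds broken (reactants):
  C–C: 6 × 355 = 2130
  C–H: 20 × 423 = 8460
  O=O: 13 × 513 = 6669
  Σ(broken) = 17259 kJ
Bonds formed (products):
  C=O: 16 × 827 = 13232
  O–H: 20 × 448 = 8960
  Σ(formed) = 22192 kJ
ΔH = Σ(broken) − Σ(formed) = 17259 − 22192 = −4933 kJ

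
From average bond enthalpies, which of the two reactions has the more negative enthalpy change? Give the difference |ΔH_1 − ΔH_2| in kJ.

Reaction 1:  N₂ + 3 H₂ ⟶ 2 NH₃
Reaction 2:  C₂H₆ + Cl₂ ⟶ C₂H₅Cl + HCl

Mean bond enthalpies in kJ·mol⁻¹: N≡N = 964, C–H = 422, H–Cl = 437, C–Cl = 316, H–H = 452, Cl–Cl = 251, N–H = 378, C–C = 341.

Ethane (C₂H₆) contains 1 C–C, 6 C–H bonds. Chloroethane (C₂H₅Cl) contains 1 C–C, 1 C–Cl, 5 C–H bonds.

Reaction 1:
  Bonds broken (reactants):
    H–H: 3 × 452 = 1356
    N≡N: 1 × 964 = 964
    Σ(broken) = 2320 kJ
  Bonds formed (products):
    N–H: 6 × 378 = 2268
    Σ(formed) = 2268 kJ
  ΔH_1 = 2320 − 2268 = +52 kJ
Reaction 2:
  Bonds broken (reactants):
    C–C: 1 × 341 = 341
    C–H: 6 × 422 = 2532
    Cl–Cl: 1 × 251 = 251
    Σ(broken) = 3124 kJ
  Bonds formed (products):
    C–C: 1 × 341 = 341
    C–Cl: 1 × 316 = 316
    C–H: 5 × 422 = 2110
    H–Cl: 1 × 437 = 437
    Σ(formed) = 3204 kJ
  ΔH_2 = 3124 − 3204 = −80 kJ
ΔH_1 − ΔH_2 = +132 kJ, so reaction 2 has the more negative ΔH; |ΔH_1 − ΔH_2| = 132 kJ.

Reaction 2, by 132 kJ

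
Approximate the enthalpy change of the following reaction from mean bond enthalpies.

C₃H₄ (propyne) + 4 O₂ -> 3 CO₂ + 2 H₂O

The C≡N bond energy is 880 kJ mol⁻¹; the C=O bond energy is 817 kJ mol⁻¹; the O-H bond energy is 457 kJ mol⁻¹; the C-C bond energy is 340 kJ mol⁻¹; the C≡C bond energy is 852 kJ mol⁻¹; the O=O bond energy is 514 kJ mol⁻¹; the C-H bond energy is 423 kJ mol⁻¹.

Bonds broken (reactants):
  C≡C: 1 × 852 = 852
  C-C: 1 × 340 = 340
  C-H: 4 × 423 = 1692
  O=O: 4 × 514 = 2056
  Σ(broken) = 4940 kJ
Bonds formed (products):
  C=O: 6 × 817 = 4902
  O-H: 4 × 457 = 1828
  Σ(formed) = 6730 kJ
ΔH = Σ(broken) − Σ(formed) = 4940 − 6730 = −1790 kJ

ΔH ≈ −1790 kJ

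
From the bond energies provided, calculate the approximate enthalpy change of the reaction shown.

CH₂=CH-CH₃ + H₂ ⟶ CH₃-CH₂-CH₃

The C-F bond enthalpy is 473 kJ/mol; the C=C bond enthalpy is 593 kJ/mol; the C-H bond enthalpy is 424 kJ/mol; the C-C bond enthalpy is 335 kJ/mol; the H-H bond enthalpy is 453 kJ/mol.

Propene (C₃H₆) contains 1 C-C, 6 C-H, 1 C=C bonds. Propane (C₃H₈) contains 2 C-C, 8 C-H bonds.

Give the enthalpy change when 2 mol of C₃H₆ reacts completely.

Bonds broken (reactants):
  C-C: 1 × 335 = 335
  C-H: 6 × 424 = 2544
  C=C: 1 × 593 = 593
  H-H: 1 × 453 = 453
  Σ(broken) = 3925 kJ
Bonds formed (products):
  C-C: 2 × 335 = 670
  C-H: 8 × 424 = 3392
  Σ(formed) = 4062 kJ
ΔH = Σ(broken) − Σ(formed) = 3925 − 4062 = −137 kJ
For 2× the reaction as written: 2 × (−137) = −274 kJ

ΔH = −274 kJ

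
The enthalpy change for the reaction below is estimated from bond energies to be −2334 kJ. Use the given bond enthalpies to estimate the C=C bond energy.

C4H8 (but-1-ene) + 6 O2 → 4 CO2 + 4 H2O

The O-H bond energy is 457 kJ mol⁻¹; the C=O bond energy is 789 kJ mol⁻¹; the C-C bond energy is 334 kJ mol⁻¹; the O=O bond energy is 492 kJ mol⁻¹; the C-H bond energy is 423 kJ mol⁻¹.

D(C=C) ≈ 630 kJ/mol

Let D be the C=C bond energy.
Σ(broken) = 2×334 + 8×423 + 1×D + 6×492 = 7004 + D
Σ(formed) = 8×789 + 8×457 = 9968
ΔH = Σ(broken) − Σ(formed) = (7004 + D) − (9968) = −2964 + D
Setting this equal to −2334 kJ gives D = 630 kJ/mol.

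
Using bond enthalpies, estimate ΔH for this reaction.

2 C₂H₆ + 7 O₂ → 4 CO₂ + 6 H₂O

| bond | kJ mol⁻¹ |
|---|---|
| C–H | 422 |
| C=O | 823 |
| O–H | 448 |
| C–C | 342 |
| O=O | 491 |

ΔH ≈ −2775 kJ

Bonds broken (reactants):
  C–C: 2 × 342 = 684
  C–H: 12 × 422 = 5064
  O=O: 7 × 491 = 3437
  Σ(broken) = 9185 kJ
Bonds formed (products):
  C=O: 8 × 823 = 6584
  O–H: 12 × 448 = 5376
  Σ(formed) = 11960 kJ
ΔH = Σ(broken) − Σ(formed) = 9185 − 11960 = −2775 kJ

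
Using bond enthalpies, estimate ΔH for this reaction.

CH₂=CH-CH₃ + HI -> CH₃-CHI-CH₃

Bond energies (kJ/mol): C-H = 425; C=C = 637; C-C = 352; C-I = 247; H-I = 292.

Bonds broken (reactants):
  C-C: 1 × 352 = 352
  C-H: 6 × 425 = 2550
  C=C: 1 × 637 = 637
  H-I: 1 × 292 = 292
  Σ(broken) = 3831 kJ
Bonds formed (products):
  C-C: 2 × 352 = 704
  C-H: 7 × 425 = 2975
  C-I: 1 × 247 = 247
  Σ(formed) = 3926 kJ
ΔH = Σ(broken) − Σ(formed) = 3831 − 3926 = −95 kJ

ΔH ≈ −95 kJ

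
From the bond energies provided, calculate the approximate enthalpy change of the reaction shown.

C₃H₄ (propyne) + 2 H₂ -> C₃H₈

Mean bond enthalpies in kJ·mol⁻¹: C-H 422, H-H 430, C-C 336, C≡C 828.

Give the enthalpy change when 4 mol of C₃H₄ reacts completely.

Bonds broken (reactants):
  C≡C: 1 × 828 = 828
  C-C: 1 × 336 = 336
  C-H: 4 × 422 = 1688
  H-H: 2 × 430 = 860
  Σ(broken) = 3712 kJ
Bonds formed (products):
  C-C: 2 × 336 = 672
  C-H: 8 × 422 = 3376
  Σ(formed) = 4048 kJ
ΔH = Σ(broken) − Σ(formed) = 3712 − 4048 = −336 kJ
For 4× the reaction as written: 4 × (−336) = −1344 kJ

ΔH = −1344 kJ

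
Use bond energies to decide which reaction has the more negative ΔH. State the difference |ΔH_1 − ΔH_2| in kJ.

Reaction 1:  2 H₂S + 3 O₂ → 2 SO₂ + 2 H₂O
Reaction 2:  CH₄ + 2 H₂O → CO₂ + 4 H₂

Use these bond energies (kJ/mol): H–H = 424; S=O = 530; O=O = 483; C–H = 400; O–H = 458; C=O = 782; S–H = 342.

Reaction 1, by 1307 kJ

Reaction 1:
  Bonds broken (reactants):
    O=O: 3 × 483 = 1449
    S–H: 4 × 342 = 1368
    Σ(broken) = 2817 kJ
  Bonds formed (products):
    O–H: 4 × 458 = 1832
    S=O: 4 × 530 = 2120
    Σ(formed) = 3952 kJ
  ΔH_1 = 2817 − 3952 = −1135 kJ
Reaction 2:
  Bonds broken (reactants):
    C–H: 4 × 400 = 1600
    O–H: 4 × 458 = 1832
    Σ(broken) = 3432 kJ
  Bonds formed (products):
    C=O: 2 × 782 = 1564
    H–H: 4 × 424 = 1696
    Σ(formed) = 3260 kJ
  ΔH_2 = 3432 − 3260 = +172 kJ
ΔH_1 − ΔH_2 = −1307 kJ, so reaction 1 has the more negative ΔH; |ΔH_1 − ΔH_2| = 1307 kJ.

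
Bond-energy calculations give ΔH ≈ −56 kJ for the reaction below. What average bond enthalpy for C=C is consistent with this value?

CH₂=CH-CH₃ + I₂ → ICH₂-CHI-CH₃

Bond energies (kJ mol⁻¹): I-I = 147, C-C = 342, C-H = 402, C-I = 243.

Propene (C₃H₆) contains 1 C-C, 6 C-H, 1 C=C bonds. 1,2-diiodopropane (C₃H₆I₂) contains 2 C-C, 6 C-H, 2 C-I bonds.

D(C=C) ≈ 625 kJ/mol

Let D be the C=C bond energy.
Σ(broken) = 1×342 + 6×402 + 1×D + 1×147 = 2901 + D
Σ(formed) = 2×342 + 6×402 + 2×243 = 3582
ΔH = Σ(broken) − Σ(formed) = (2901 + D) − (3582) = −681 + D
Setting this equal to −56 kJ gives D = 625 kJ/mol.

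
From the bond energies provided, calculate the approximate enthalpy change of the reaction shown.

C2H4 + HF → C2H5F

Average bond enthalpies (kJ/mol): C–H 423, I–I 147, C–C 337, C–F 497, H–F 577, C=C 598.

Bonds broken (reactants):
  C–H: 4 × 423 = 1692
  C=C: 1 × 598 = 598
  H–F: 1 × 577 = 577
  Σ(broken) = 2867 kJ
Bonds formed (products):
  C–C: 1 × 337 = 337
  C–F: 1 × 497 = 497
  C–H: 5 × 423 = 2115
  Σ(formed) = 2949 kJ
ΔH = Σ(broken) − Σ(formed) = 2867 − 2949 = −82 kJ

ΔH ≈ −82 kJ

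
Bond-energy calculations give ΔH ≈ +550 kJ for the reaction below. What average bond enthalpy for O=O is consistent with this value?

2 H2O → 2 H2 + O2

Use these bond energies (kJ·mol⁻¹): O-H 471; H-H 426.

Let D be the O=O bond energy.
Σ(broken) = 4×471 = 1884
Σ(formed) = 2×426 + 1×D = 852 + D
ΔH = Σ(broken) − Σ(formed) = (1884) − (852 + D) = +1032 − D
Setting this equal to +550 kJ gives D = 482 kJ/mol.

D(O=O) ≈ 482 kJ/mol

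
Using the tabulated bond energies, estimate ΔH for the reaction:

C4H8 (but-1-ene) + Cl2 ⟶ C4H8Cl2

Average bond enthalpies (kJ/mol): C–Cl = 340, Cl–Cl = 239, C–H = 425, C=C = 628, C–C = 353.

Bonds broken (reactants):
  C–C: 2 × 353 = 706
  C–H: 8 × 425 = 3400
  C=C: 1 × 628 = 628
  Cl–Cl: 1 × 239 = 239
  Σ(broken) = 4973 kJ
Bonds formed (products):
  C–C: 3 × 353 = 1059
  C–Cl: 2 × 340 = 680
  C–H: 8 × 425 = 3400
  Σ(formed) = 5139 kJ
ΔH = Σ(broken) − Σ(formed) = 4973 − 5139 = −166 kJ

ΔH ≈ −166 kJ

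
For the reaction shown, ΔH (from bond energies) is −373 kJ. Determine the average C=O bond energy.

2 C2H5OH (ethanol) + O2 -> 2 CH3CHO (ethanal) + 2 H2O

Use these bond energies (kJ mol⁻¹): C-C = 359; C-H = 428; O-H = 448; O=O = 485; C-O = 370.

D(C=O) ≈ 779 kJ/mol

Let D be the C=O bond energy.
Σ(broken) = 2×359 + 10×428 + 2×370 + 2×448 + 1×485 = 7119
Σ(formed) = 2×359 + 8×428 + 2×D + 4×448 = 5934 + 2D
ΔH = Σ(broken) − Σ(formed) = (7119) − (5934 + 2D) = +1185 − 2D
Setting this equal to −373 kJ gives 2D = 1558, so D = 779 kJ/mol.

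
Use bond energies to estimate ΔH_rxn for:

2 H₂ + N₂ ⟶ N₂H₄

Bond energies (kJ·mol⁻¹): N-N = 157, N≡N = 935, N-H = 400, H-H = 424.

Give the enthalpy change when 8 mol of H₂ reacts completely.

Bonds broken (reactants):
  H-H: 2 × 424 = 848
  N≡N: 1 × 935 = 935
  Σ(broken) = 1783 kJ
Bonds formed (products):
  N-H: 4 × 400 = 1600
  N-N: 1 × 157 = 157
  Σ(formed) = 1757 kJ
ΔH = Σ(broken) − Σ(formed) = 1783 − 1757 = +26 kJ
For 4× the reaction as written: 4 × (+26) = +104 kJ

ΔH = +104 kJ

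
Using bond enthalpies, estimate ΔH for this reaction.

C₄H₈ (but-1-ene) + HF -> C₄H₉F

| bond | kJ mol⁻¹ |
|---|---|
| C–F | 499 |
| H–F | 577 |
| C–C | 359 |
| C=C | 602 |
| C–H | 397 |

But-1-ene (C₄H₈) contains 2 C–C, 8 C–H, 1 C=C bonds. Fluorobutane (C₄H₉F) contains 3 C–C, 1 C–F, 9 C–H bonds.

ΔH ≈ −76 kJ

Bonds broken (reactants):
  C–C: 2 × 359 = 718
  C–H: 8 × 397 = 3176
  C=C: 1 × 602 = 602
  H–F: 1 × 577 = 577
  Σ(broken) = 5073 kJ
Bonds formed (products):
  C–C: 3 × 359 = 1077
  C–F: 1 × 499 = 499
  C–H: 9 × 397 = 3573
  Σ(formed) = 5149 kJ
ΔH = Σ(broken) − Σ(formed) = 5073 − 5149 = −76 kJ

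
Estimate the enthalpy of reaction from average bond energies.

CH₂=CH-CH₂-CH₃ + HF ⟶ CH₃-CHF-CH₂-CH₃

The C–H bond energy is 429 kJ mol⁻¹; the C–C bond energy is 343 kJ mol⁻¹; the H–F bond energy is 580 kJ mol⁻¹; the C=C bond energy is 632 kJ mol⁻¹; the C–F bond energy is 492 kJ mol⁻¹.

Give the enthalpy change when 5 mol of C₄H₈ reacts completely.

Bonds broken (reactants):
  C–C: 2 × 343 = 686
  C–H: 8 × 429 = 3432
  C=C: 1 × 632 = 632
  H–F: 1 × 580 = 580
  Σ(broken) = 5330 kJ
Bonds formed (products):
  C–C: 3 × 343 = 1029
  C–F: 1 × 492 = 492
  C–H: 9 × 429 = 3861
  Σ(formed) = 5382 kJ
ΔH = Σ(broken) − Σ(formed) = 5330 − 5382 = −52 kJ
For 5× the reaction as written: 5 × (−52) = −260 kJ

ΔH = −260 kJ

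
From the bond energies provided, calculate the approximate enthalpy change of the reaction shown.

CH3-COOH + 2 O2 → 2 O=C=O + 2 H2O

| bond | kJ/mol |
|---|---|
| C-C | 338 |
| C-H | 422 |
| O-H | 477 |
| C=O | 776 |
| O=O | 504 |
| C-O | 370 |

ΔH ≈ −777 kJ

Bonds broken (reactants):
  C-C: 1 × 338 = 338
  C-H: 3 × 422 = 1266
  C-O: 1 × 370 = 370
  C=O: 1 × 776 = 776
  O-H: 1 × 477 = 477
  O=O: 2 × 504 = 1008
  Σ(broken) = 4235 kJ
Bonds formed (products):
  C=O: 4 × 776 = 3104
  O-H: 4 × 477 = 1908
  Σ(formed) = 5012 kJ
ΔH = Σ(broken) − Σ(formed) = 4235 − 5012 = −777 kJ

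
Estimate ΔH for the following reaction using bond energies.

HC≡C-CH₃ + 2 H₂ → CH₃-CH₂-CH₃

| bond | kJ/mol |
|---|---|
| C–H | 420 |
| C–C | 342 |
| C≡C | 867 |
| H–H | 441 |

Bonds broken (reactants):
  C≡C: 1 × 867 = 867
  C–C: 1 × 342 = 342
  C–H: 4 × 420 = 1680
  H–H: 2 × 441 = 882
  Σ(broken) = 3771 kJ
Bonds formed (products):
  C–C: 2 × 342 = 684
  C–H: 8 × 420 = 3360
  Σ(formed) = 4044 kJ
ΔH = Σ(broken) − Σ(formed) = 3771 − 4044 = −273 kJ

ΔH ≈ −273 kJ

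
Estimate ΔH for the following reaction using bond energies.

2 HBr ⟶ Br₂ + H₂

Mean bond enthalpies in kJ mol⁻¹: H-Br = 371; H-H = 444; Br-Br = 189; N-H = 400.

ΔH ≈ +109 kJ

Bonds broken (reactants):
  H-Br: 2 × 371 = 742
  Σ(broken) = 742 kJ
Bonds formed (products):
  Br-Br: 1 × 189 = 189
  H-H: 1 × 444 = 444
  Σ(formed) = 633 kJ
ΔH = Σ(broken) − Σ(formed) = 742 − 633 = +109 kJ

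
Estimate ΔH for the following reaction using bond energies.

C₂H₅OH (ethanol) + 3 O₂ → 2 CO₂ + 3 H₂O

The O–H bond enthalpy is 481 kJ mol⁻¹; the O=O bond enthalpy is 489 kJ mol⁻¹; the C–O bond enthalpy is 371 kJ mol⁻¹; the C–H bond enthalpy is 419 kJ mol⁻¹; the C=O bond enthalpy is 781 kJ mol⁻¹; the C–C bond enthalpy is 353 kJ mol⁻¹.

Bonds broken (reactants):
  C–C: 1 × 353 = 353
  C–H: 5 × 419 = 2095
  C–O: 1 × 371 = 371
  O–H: 1 × 481 = 481
  O=O: 3 × 489 = 1467
  Σ(broken) = 4767 kJ
Bonds formed (products):
  C=O: 4 × 781 = 3124
  O–H: 6 × 481 = 2886
  Σ(formed) = 6010 kJ
ΔH = Σ(broken) − Σ(formed) = 4767 − 6010 = −1243 kJ

ΔH ≈ −1243 kJ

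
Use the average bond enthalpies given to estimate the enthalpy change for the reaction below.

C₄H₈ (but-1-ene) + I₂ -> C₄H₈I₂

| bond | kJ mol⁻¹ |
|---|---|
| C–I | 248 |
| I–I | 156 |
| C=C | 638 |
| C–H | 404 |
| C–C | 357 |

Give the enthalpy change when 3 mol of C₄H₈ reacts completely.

Bonds broken (reactants):
  C–C: 2 × 357 = 714
  C–H: 8 × 404 = 3232
  C=C: 1 × 638 = 638
  I–I: 1 × 156 = 156
  Σ(broken) = 4740 kJ
Bonds formed (products):
  C–C: 3 × 357 = 1071
  C–H: 8 × 404 = 3232
  C–I: 2 × 248 = 496
  Σ(formed) = 4799 kJ
ΔH = Σ(broken) − Σ(formed) = 4740 − 4799 = −59 kJ
For 3× the reaction as written: 3 × (−59) = −177 kJ

ΔH = −177 kJ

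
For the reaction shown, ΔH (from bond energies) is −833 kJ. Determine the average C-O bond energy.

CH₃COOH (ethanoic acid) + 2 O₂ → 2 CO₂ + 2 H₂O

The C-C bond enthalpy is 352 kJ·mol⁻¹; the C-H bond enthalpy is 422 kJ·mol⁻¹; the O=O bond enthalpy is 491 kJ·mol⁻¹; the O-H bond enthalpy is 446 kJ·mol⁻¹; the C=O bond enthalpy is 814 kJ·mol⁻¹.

D(C-O) ≈ 347 kJ/mol

Let D be the C-O bond energy.
Σ(broken) = 1×352 + 3×422 + 1×D + 1×814 + 1×446 + 2×491 = 3860 + D
Σ(formed) = 4×814 + 4×446 = 5040
ΔH = Σ(broken) − Σ(formed) = (3860 + D) − (5040) = −1180 + D
Setting this equal to −833 kJ gives D = 347 kJ/mol.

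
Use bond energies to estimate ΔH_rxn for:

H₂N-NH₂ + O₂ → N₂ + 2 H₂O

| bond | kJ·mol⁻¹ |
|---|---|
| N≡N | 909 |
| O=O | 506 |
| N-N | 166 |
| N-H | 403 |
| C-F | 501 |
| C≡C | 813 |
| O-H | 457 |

ΔH ≈ −453 kJ

Bonds broken (reactants):
  N-H: 4 × 403 = 1612
  N-N: 1 × 166 = 166
  O=O: 1 × 506 = 506
  Σ(broken) = 2284 kJ
Bonds formed (products):
  N≡N: 1 × 909 = 909
  O-H: 4 × 457 = 1828
  Σ(formed) = 2737 kJ
ΔH = Σ(broken) − Σ(formed) = 2284 − 2737 = −453 kJ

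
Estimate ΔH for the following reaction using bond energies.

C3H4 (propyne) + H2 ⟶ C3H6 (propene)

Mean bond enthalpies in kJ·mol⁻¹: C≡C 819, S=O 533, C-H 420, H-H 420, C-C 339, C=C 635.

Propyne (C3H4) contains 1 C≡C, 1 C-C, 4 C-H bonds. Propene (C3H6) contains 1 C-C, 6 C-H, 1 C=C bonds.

ΔH ≈ −236 kJ

Bonds broken (reactants):
  C≡C: 1 × 819 = 819
  C-C: 1 × 339 = 339
  C-H: 4 × 420 = 1680
  H-H: 1 × 420 = 420
  Σ(broken) = 3258 kJ
Bonds formed (products):
  C-C: 1 × 339 = 339
  C-H: 6 × 420 = 2520
  C=C: 1 × 635 = 635
  Σ(formed) = 3494 kJ
ΔH = Σ(broken) − Σ(formed) = 3258 − 3494 = −236 kJ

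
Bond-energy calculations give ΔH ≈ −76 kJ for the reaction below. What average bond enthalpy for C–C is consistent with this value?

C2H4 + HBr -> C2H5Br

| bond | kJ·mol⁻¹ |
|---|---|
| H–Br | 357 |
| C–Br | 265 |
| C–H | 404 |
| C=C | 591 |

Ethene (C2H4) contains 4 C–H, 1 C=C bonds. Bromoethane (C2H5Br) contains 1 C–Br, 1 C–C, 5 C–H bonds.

Let D be the C–C bond energy.
Σ(broken) = 4×404 + 1×591 + 1×357 = 2564
Σ(formed) = 1×265 + 1×D + 5×404 = 2285 + D
ΔH = Σ(broken) − Σ(formed) = (2564) − (2285 + D) = +279 − D
Setting this equal to −76 kJ gives D = 355 kJ/mol.

D(C–C) ≈ 355 kJ/mol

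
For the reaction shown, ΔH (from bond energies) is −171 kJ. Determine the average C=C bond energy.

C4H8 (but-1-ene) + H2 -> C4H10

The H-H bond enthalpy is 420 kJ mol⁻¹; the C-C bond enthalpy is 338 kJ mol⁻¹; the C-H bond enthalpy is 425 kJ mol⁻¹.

D(C=C) ≈ 597 kJ/mol

Let D be the C=C bond energy.
Σ(broken) = 2×338 + 8×425 + 1×D + 1×420 = 4496 + D
Σ(formed) = 3×338 + 10×425 = 5264
ΔH = Σ(broken) − Σ(formed) = (4496 + D) − (5264) = −768 + D
Setting this equal to −171 kJ gives D = 597 kJ/mol.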